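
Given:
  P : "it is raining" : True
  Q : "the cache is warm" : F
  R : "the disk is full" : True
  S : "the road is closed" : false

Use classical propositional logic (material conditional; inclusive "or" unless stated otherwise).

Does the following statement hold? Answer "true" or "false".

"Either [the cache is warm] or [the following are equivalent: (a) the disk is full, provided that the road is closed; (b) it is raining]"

The statement is true.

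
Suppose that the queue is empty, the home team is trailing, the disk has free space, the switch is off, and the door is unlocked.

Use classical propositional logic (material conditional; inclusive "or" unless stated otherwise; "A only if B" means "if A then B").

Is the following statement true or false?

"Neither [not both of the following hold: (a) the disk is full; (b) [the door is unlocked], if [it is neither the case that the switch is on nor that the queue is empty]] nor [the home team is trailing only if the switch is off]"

Let R = "the disk is full" (F), S = "the switch is on" (F), P = "the queue is empty" (T), U = "the door is locked" (F), Q = "the home team is leading" (F).
Formalization: (R nand ((S nor P) -> ~U)) nor (~Q -> ~S)

S nor P = F nor T = F
~U = ~F = T
(S nor P) -> ~U = F -> T = T
R nand ((S nor P) -> ~U) = F nand T = T
~Q = ~F = T
~S = ~F = T
~Q -> ~S = T -> T = T
(R nand ((S nor P) -> ~U)) nor (~Q -> ~S) = T nor T = F

False.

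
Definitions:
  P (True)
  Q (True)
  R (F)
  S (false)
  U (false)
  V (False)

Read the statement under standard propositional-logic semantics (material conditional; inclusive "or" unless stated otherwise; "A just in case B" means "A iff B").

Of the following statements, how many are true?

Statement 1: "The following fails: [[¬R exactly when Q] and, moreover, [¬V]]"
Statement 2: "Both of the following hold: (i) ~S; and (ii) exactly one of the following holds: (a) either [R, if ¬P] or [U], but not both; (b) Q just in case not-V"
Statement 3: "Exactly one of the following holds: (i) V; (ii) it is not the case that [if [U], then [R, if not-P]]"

0

Statement 1: Formalization: ~((~R <-> Q) & ~V)

~R = ~F = T
~R <-> Q = T <-> T = T
~V = ~F = T
(~R <-> Q) & ~V = T & T = T
~((~R <-> Q) & ~V) = ~T = F
Thus Statement 1 is false.

Statement 2: This is ~S & (((~P -> R) xor U) xor (Q <-> ~V)).

~S = ~F = T
~P = ~T = F
~P -> R = F -> F = T
(~P -> R) xor U = T xor F = T
~V = ~F = T
Q <-> ~V = T <-> T = T
((~P -> R) xor U) xor (Q <-> ~V) = T xor T = F
~S & (((~P -> R) xor U) xor (Q <-> ~V)) = T & F = F
Thus Statement 2 is false.

Statement 3: This is V xor ~(U -> (~P -> R)).

~P = ~T = F
~P -> R = F -> F = T
U -> (~P -> R) = F -> T = T
~(U -> (~P -> R)) = ~T = F
V xor ~(U -> (~P -> R)) = F xor F = F
Hence Statement 3 is false.

Count: 0.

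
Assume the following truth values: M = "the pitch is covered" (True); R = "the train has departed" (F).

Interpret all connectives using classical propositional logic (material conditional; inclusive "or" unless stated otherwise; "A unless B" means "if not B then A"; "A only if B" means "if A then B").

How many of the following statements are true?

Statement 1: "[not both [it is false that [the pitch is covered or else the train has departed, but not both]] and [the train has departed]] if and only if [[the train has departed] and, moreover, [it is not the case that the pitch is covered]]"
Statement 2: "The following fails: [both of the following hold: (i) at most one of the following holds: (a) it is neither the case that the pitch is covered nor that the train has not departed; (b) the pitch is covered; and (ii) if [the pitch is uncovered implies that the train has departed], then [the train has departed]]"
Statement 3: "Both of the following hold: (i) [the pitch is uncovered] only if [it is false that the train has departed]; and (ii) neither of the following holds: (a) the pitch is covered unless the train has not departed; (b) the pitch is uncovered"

Statement 1: In symbols: (~(M xor R) nand R) <-> (R & ~M)

M xor R = T xor F = T
~(M xor R) = ~T = F
~(M xor R) nand R = F nand F = T
~M = ~T = F
R & ~M = F & F = F
(~(M xor R) nand R) <-> (R & ~M) = T <-> F = F
Hence Statement 1 is false.

Statement 2: This is ~(((M nor ~R) nand M) & ((~M -> R) -> R)).

~R = ~F = T
M nor ~R = T nor T = F
(M nor ~R) nand M = F nand T = T
~M = ~T = F
~M -> R = F -> F = T
(~M -> R) -> R = T -> F = F
((M nor ~R) nand M) & ((~M -> R) -> R) = T & F = F
~(((M nor ~R) nand M) & ((~M -> R) -> R)) = ~F = T
Hence Statement 2 is true.

Statement 3: Parsed as (~M -> ~R) & ((M | ~R) nor ~M)

~M = ~T = F
~R = ~F = T
~M -> ~R = F -> T = T
~R = ~F = T
M | ~R = T | T = T
~M = ~T = F
(M | ~R) nor ~M = T nor F = F
(~M -> ~R) & ((M | ~R) nor ~M) = T & F = F
Hence Statement 3 is false.

True statements: 1 (Statement 2).

1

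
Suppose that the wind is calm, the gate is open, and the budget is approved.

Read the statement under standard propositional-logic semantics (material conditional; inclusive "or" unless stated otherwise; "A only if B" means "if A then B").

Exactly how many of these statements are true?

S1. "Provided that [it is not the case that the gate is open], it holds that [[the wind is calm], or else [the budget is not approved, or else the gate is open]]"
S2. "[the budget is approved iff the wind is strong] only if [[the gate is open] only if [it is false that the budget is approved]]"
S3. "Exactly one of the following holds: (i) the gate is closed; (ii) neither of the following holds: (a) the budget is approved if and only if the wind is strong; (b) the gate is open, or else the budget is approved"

Let Q = "the gate is open" (True), P = "the wind is strong" (False), R = "the budget is approved" (True).

S1: This is not Q -> (not P or (not R or Q)).

not Q = not True = False
not P = not False = True
not R = not True = False
not R or Q = False or True = True
not P or (not R or Q) = True or True = True
not Q -> (not P or (not R or Q)) = False -> True = True
So S1 is true.

S2: In symbols: (R iff P) -> (Q -> not R)

R iff P = True iff False = False
not R = not True = False
Q -> not R = True -> False = False
(R iff P) -> (Q -> not R) = False -> False = True
Thus S2 is true.

S3: Parsed as not Q xor ((R iff P) nor (Q or R))

not Q = not True = False
R iff P = True iff False = False
Q or R = True or True = True
(R iff P) nor (Q or R) = False nor True = False
not Q xor ((R iff P) nor (Q or R)) = False xor False = False
Hence S3 is false.

2 of the 3 statements are true.

2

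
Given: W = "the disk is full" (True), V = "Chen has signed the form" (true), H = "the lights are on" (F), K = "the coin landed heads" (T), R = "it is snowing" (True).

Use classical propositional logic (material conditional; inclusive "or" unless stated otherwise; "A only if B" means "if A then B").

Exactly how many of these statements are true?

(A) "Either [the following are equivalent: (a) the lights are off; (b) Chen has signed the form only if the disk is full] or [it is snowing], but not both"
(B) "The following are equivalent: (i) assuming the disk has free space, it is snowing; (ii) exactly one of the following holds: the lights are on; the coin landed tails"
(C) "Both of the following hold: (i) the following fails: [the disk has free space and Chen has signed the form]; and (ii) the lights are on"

0

(A): Parsed as (not H iff (V -> W)) xor R

not H = not False = True
V -> W = True -> True = True
not H iff (V -> W) = True iff True = True
(not H iff (V -> W)) xor R = True xor True = False
Thus (A) is false.

(B): Parsed as (not W -> R) iff (H xor not K)

not W = not True = False
not W -> R = False -> True = True
not K = not True = False
H xor not K = False xor False = False
(not W -> R) iff (H xor not K) = True iff False = False
Thus (B) is false.

(C): Formalization: not (not W and V) and H

not W = not True = False
not W and V = False and True = False
not (not W and V) = not False = True
not (not W and V) and H = True and False = False
Thus (C) is false.

Count: 0.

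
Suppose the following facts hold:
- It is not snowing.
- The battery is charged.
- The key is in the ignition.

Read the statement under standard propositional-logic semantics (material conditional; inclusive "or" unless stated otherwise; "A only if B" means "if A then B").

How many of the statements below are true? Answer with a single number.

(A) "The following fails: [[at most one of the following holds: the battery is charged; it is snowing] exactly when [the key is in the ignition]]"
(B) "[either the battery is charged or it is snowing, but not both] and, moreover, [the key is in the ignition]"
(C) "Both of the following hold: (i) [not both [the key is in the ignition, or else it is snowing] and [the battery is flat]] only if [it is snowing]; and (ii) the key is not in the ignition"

Let Q = "the battery is charged" (T), P = "it is snowing" (F), R = "the key is in the ignition" (T).

(A): This is ¬((Q ↑ P) ↔ R).

Q ↑ P = T ↑ F = T
(Q ↑ P) ↔ R = T ↔ T = T
¬((Q ↑ P) ↔ R) = ¬T = F
So (A) is false.

(B): Parsed as (Q ⊕ P) ∧ R

Q ⊕ P = T ⊕ F = T
(Q ⊕ P) ∧ R = T ∧ T = T
Thus (B) is true.

(C): Formalization: (((R ∨ P) ↑ ¬Q) → P) ∧ ¬R

R ∨ P = T ∨ F = T
¬Q = ¬T = F
(R ∨ P) ↑ ¬Q = T ↑ F = T
((R ∨ P) ↑ ¬Q) → P = T → F = F
¬R = ¬T = F
(((R ∨ P) ↑ ¬Q) → P) ∧ ¬R = F ∧ F = F
Thus (C) is false.

True statements: 1 ((B)).

1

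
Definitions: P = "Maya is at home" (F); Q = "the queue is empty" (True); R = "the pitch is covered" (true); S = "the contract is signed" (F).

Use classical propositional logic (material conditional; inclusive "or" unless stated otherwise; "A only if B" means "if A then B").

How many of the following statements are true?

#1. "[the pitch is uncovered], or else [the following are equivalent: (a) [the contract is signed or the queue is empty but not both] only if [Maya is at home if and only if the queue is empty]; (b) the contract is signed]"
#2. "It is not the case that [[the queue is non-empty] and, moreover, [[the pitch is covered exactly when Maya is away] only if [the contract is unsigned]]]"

#1: Formalization: ¬R ∨ (((S ⊕ Q) → (P ↔ Q)) ↔ S)

¬R = ¬T = F
S ⊕ Q = F ⊕ T = T
P ↔ Q = F ↔ T = F
(S ⊕ Q) → (P ↔ Q) = T → F = F
((S ⊕ Q) → (P ↔ Q)) ↔ S = F ↔ F = T
¬R ∨ (((S ⊕ Q) → (P ↔ Q)) ↔ S) = F ∨ T = T
Hence #1 is true.

#2: In symbols: ¬(¬Q ∧ ((R ↔ ¬P) → ¬S))

¬Q = ¬T = F
¬P = ¬F = T
R ↔ ¬P = T ↔ T = T
¬S = ¬F = T
(R ↔ ¬P) → ¬S = T → T = T
¬Q ∧ ((R ↔ ¬P) → ¬S) = F ∧ T = F
¬(¬Q ∧ ((R ↔ ¬P) → ¬S)) = ¬F = T
So #2 is true.

Count: 2.

2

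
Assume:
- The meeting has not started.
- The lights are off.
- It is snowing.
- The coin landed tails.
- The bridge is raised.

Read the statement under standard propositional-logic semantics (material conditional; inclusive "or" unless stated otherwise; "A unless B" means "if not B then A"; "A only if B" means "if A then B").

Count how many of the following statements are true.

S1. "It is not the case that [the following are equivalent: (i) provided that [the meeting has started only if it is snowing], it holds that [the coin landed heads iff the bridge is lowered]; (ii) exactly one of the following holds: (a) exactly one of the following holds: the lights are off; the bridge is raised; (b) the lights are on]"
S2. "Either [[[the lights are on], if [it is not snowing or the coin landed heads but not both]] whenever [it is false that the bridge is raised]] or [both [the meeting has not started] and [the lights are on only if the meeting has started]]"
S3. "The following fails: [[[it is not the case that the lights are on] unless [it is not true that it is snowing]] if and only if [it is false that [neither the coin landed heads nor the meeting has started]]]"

Let R = "the meeting has started" (F), H = "it is snowing" (T), W = "the coin landed heads" (F), G = "the bridge is raised" (T), S = "the lights are on" (F).

S1: Formalization: ~(((R -> H) -> (W <-> ~G)) <-> ((~S xor G) xor S))

R -> H = F -> T = T
~G = ~T = F
W <-> ~G = F <-> F = T
(R -> H) -> (W <-> ~G) = T -> T = T
~S = ~F = T
~S xor G = T xor T = F
(~S xor G) xor S = F xor F = F
((R -> H) -> (W <-> ~G)) <-> ((~S xor G) xor S) = T <-> F = F
~(((R -> H) -> (W <-> ~G)) <-> ((~S xor G) xor S)) = ~F = T
Thus S1 is true.

S2: In symbols: (~G -> ((~H xor W) -> S)) | (~R & (S -> R))

~G = ~T = F
~H = ~T = F
~H xor W = F xor F = F
(~H xor W) -> S = F -> F = T
~G -> ((~H xor W) -> S) = F -> T = T
~R = ~F = T
S -> R = F -> F = T
~R & (S -> R) = T & T = T
(~G -> ((~H xor W) -> S)) | (~R & (S -> R)) = T | T = T
Thus S2 is true.

S3: This is ~((~S | ~H) <-> ~(W nor R)).

~S = ~F = T
~H = ~T = F
~S | ~H = T | F = T
W nor R = F nor F = T
~(W nor R) = ~T = F
(~S | ~H) <-> ~(W nor R) = T <-> F = F
~((~S | ~H) <-> ~(W nor R)) = ~F = T
Thus S3 is true.

Count: 3.

3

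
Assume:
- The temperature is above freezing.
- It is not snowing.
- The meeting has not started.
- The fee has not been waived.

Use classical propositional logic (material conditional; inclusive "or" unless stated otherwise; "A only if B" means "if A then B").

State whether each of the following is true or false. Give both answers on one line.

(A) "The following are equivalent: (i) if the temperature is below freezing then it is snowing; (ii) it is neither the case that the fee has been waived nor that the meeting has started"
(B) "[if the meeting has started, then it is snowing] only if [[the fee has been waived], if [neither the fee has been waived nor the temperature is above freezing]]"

(A) true / (B) true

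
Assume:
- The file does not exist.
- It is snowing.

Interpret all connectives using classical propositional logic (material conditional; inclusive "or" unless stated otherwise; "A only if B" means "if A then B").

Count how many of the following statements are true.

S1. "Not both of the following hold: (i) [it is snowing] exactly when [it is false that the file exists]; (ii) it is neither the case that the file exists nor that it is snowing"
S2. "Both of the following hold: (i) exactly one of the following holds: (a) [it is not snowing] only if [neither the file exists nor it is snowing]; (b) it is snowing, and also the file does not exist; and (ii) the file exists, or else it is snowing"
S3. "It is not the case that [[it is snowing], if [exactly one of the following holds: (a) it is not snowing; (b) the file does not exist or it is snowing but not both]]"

Let Q = "it is snowing" (T), P = "the file exists" (F).

S1: Parsed as (Q <-> ~P) nand (P nor Q)

~P = ~F = T
Q <-> ~P = T <-> T = T
P nor Q = F nor T = F
(Q <-> ~P) nand (P nor Q) = T nand F = T
So S1 is true.

S2: This is ((~Q -> (P nor Q)) xor (Q & ~P)) & (P | Q).

~Q = ~T = F
P nor Q = F nor T = F
~Q -> (P nor Q) = F -> F = T
~P = ~F = T
Q & ~P = T & T = T
(~Q -> (P nor Q)) xor (Q & ~P) = T xor T = F
P | Q = F | T = T
((~Q -> (P nor Q)) xor (Q & ~P)) & (P | Q) = F & T = F
Thus S2 is false.

S3: This is ~((~Q xor (~P xor Q)) -> Q).

~Q = ~T = F
~P = ~F = T
~P xor Q = T xor T = F
~Q xor (~P xor Q) = F xor F = F
(~Q xor (~P xor Q)) -> Q = F -> T = T
~((~Q xor (~P xor Q)) -> Q) = ~T = F
Hence S3 is false.

1 of the 3 statements is true (S1).

1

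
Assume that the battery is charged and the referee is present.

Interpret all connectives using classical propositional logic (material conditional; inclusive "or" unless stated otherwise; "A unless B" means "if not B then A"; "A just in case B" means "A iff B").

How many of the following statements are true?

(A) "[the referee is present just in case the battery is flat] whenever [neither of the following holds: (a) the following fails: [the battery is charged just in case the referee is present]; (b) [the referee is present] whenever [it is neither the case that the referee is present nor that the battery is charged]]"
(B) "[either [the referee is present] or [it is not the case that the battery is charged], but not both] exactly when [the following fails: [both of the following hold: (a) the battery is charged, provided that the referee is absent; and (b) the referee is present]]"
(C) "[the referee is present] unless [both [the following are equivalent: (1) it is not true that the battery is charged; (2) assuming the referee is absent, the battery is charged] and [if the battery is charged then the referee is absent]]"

2

Let P = "the battery is charged" (T), Q = "the referee is present" (T).

(A): In symbols: (~(P <-> Q) nor ((Q nor P) -> Q)) -> (Q <-> ~P)

P <-> Q = T <-> T = T
~(P <-> Q) = ~T = F
Q nor P = T nor T = F
(Q nor P) -> Q = F -> T = T
~(P <-> Q) nor ((Q nor P) -> Q) = F nor T = F
~P = ~T = F
Q <-> ~P = T <-> F = F
(~(P <-> Q) nor ((Q nor P) -> Q)) -> (Q <-> ~P) = F -> F = T
Thus (A) is true.

(B): Formalization: (Q xor ~P) <-> ~((~Q -> P) & Q)

~P = ~T = F
Q xor ~P = T xor F = T
~Q = ~T = F
~Q -> P = F -> T = T
(~Q -> P) & Q = T & T = T
~((~Q -> P) & Q) = ~T = F
(Q xor ~P) <-> ~((~Q -> P) & Q) = T <-> F = F
So (B) is false.

(C): Formalization: Q | ((~P <-> (~Q -> P)) & (P -> ~Q))

~P = ~T = F
~Q = ~T = F
~Q -> P = F -> T = T
~P <-> (~Q -> P) = F <-> T = F
~Q = ~T = F
P -> ~Q = T -> F = F
(~P <-> (~Q -> P)) & (P -> ~Q) = F & F = F
Q | ((~P <-> (~Q -> P)) & (P -> ~Q)) = T | F = T
Hence (C) is true.

2 of the 3 statements are true ((A), (C)).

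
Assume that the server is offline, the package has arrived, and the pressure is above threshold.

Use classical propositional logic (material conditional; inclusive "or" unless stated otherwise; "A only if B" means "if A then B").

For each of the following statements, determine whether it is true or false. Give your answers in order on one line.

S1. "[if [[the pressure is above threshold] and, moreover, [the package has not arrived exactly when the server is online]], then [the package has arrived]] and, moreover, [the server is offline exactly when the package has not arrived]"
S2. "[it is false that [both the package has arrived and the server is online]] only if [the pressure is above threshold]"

S1 False / S2 True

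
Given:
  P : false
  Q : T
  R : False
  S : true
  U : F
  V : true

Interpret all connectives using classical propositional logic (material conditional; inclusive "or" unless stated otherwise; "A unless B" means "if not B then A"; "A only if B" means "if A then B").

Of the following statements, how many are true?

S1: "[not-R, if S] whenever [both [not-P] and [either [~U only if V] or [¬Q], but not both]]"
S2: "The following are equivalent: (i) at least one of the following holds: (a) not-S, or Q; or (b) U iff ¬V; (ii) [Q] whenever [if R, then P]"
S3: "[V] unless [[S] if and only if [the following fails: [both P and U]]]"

3

S1: This is (not P and ((not U -> V) xor not Q)) -> (S -> not R).

not P = not False = True
not U = not False = True
not U -> V = True -> True = True
not Q = not True = False
(not U -> V) xor not Q = True xor False = True
not P and ((not U -> V) xor not Q) = True and True = True
not R = not False = True
S -> not R = True -> True = True
(not P and ((not U -> V) xor not Q)) -> (S -> not R) = True -> True = True
Thus S1 is true.

S2: This is ((not S or Q) or (U iff not V)) iff ((R -> P) -> Q).

not S = not True = False
not S or Q = False or True = True
not V = not True = False
U iff not V = False iff False = True
(not S or Q) or (U iff not V) = True or True = True
R -> P = False -> False = True
(R -> P) -> Q = True -> True = True
((not S or Q) or (U iff not V)) iff ((R -> P) -> Q) = True iff True = True
Thus S2 is true.

S3: This is V or (S iff not (P and U)).

P and U = False and False = False
not (P and U) = not False = True
S iff not (P and U) = True iff True = True
V or (S iff not (P and U)) = True or True = True
Hence S3 is true.

True statements: 3.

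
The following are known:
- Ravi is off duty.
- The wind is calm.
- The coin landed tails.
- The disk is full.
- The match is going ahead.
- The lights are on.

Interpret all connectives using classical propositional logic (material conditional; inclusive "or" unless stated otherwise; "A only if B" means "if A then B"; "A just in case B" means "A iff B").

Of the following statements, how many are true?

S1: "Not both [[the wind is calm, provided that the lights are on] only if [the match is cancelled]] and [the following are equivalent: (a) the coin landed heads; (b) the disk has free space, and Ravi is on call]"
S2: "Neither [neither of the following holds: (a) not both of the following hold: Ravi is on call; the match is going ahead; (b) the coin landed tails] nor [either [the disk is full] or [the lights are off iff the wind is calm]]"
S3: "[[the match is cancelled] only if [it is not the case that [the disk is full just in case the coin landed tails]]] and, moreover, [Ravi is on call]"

1

Let S = "the lights are on" (T), N = "the wind is strong" (F), M = "the match is cancelled" (F), R = "the coin landed heads" (F), H = "the disk is full" (T), P = "Ravi is on call" (F).

S1: In symbols: ((S -> ~N) -> M) nand (R <-> (~H & P))

~N = ~F = T
S -> ~N = T -> T = T
(S -> ~N) -> M = T -> F = F
~H = ~T = F
~H & P = F & F = F
R <-> (~H & P) = F <-> F = T
((S -> ~N) -> M) nand (R <-> (~H & P)) = F nand T = T
Thus S1 is true.

S2: This is ((P nand ~M) nor ~R) nor (H | (~S <-> ~N)).

~M = ~F = T
P nand ~M = F nand T = T
~R = ~F = T
(P nand ~M) nor ~R = T nor T = F
~S = ~T = F
~N = ~F = T
~S <-> ~N = F <-> T = F
H | (~S <-> ~N) = T | F = T
((P nand ~M) nor ~R) nor (H | (~S <-> ~N)) = F nor T = F
So S2 is false.

S3: Formalization: (M -> ~(H <-> ~R)) & P

~R = ~F = T
H <-> ~R = T <-> T = T
~(H <-> ~R) = ~T = F
M -> ~(H <-> ~R) = F -> F = T
(M -> ~(H <-> ~R)) & P = T & F = F
So S3 is false.

Count: 1.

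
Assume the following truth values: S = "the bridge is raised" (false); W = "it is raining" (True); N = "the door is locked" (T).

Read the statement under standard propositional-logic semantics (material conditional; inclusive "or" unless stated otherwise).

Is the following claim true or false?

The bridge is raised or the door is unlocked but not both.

Formalization: S xor ~N

~N = ~T = F
S xor ~N = F xor F = F

False.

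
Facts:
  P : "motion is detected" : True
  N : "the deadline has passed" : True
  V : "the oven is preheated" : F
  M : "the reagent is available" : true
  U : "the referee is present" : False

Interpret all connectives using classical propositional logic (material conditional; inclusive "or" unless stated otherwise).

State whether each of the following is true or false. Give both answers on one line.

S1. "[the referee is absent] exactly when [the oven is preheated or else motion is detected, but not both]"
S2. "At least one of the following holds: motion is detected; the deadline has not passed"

S1: In symbols: ~U <-> (V xor P)

~U = ~F = T
V xor P = F xor T = T
~U <-> (V xor P) = T <-> T = T
So S1 is true.

S2: In symbols: P | ~N

~N = ~T = F
P | ~N = T | F = T
Thus S2 is true.

S1 T, S2 T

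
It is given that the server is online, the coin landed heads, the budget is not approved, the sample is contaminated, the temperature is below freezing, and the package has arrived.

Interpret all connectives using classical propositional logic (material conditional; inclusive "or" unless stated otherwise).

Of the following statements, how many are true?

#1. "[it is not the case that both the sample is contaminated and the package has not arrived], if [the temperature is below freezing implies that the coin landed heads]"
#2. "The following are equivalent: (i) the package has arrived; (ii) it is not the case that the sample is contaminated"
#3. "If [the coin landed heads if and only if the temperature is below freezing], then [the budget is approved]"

Let U = "the temperature is below freezing" (T), Q = "the coin landed heads" (T), S = "the sample is contaminated" (T), V = "the package has arrived" (T), R = "the budget is approved" (F).

#1: Formalization: (U -> Q) -> (S nand ~V)

U -> Q = T -> T = T
~V = ~T = F
S nand ~V = T nand F = T
(U -> Q) -> (S nand ~V) = T -> T = T
Thus #1 is true.

#2: This is V <-> ~S.

~S = ~T = F
V <-> ~S = T <-> F = F
Thus #2 is false.

#3: Formalization: (Q <-> U) -> R

Q <-> U = T <-> T = T
(Q <-> U) -> R = T -> F = F
Thus #3 is false.

Count: 1.

1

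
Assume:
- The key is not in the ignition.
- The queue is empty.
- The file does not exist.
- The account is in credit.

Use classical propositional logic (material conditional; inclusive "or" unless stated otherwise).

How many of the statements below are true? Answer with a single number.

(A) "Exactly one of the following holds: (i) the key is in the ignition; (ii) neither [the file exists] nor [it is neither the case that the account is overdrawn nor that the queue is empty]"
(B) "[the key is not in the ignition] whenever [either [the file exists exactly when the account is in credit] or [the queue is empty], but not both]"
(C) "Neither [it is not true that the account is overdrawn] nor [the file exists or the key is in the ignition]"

Let P = "the key is in the ignition" (F), R = "the file exists" (F), S = "the account is overdrawn" (F), Q = "the queue is empty" (T).

(A): Parsed as P ⊕ (R ↓ (S ↓ Q))

S ↓ Q = F ↓ T = F
R ↓ (S ↓ Q) = F ↓ F = T
P ⊕ (R ↓ (S ↓ Q)) = F ⊕ T = T
So (A) is true.

(B): This is ((R ↔ ¬S) ⊕ Q) → ¬P.

¬S = ¬F = T
R ↔ ¬S = F ↔ T = F
(R ↔ ¬S) ⊕ Q = F ⊕ T = T
¬P = ¬F = T
((R ↔ ¬S) ⊕ Q) → ¬P = T → T = T
So (B) is true.

(C): Parsed as ¬S ↓ (R ∨ P)

¬S = ¬F = T
R ∨ P = F ∨ F = F
¬S ↓ (R ∨ P) = T ↓ F = F
Thus (C) is false.

2 of the 3 statements are true.

2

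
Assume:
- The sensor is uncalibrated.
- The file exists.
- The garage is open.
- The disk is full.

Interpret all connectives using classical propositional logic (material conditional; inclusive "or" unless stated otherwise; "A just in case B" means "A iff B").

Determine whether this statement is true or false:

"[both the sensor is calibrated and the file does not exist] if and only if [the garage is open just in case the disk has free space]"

Let G = "the sensor is calibrated" (False), L = "the file exists" (True), Q = "the garage is closed" (False), M = "the disk is full" (True).
Formalization: (G and not L) iff (not Q iff not M)

not L = not True = False
G and not L = False and False = False
not Q = not False = True
not M = not True = False
not Q iff not M = True iff False = False
(G and not L) iff (not Q iff not M) = False iff False = True

The statement is true.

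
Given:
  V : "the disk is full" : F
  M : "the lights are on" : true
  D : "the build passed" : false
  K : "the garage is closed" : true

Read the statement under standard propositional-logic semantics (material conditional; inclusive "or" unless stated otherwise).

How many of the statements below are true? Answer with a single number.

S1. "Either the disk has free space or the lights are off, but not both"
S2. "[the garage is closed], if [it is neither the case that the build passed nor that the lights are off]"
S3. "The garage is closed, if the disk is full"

S1: In symbols: ~V xor ~M

~V = ~F = T
~M = ~T = F
~V xor ~M = T xor F = T
So S1 is true.

S2: This is (D nor ~M) -> K.

~M = ~T = F
D nor ~M = F nor F = T
(D nor ~M) -> K = T -> T = T
Hence S2 is true.

S3: In symbols: V -> K

V -> K = F -> T = T
Hence S3 is true.

3 of the 3 statements are true (S1, S2, S3).

3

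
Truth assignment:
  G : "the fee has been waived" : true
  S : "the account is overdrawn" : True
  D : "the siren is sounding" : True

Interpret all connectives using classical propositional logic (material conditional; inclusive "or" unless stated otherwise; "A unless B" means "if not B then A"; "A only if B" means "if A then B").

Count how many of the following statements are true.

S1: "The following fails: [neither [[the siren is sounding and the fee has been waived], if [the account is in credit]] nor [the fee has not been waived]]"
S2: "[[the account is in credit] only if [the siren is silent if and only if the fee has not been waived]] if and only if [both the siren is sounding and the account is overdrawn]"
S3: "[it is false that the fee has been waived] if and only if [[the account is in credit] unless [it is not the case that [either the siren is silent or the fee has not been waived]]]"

2

S1: Parsed as ¬((¬S → (D ∧ G)) ↓ ¬G)

¬S = ¬T = F
D ∧ G = T ∧ T = T
¬S → (D ∧ G) = F → T = T
¬G = ¬T = F
(¬S → (D ∧ G)) ↓ ¬G = T ↓ F = F
¬((¬S → (D ∧ G)) ↓ ¬G) = ¬F = T
So S1 is true.

S2: Formalization: (¬S → (¬D ↔ ¬G)) ↔ (D ∧ S)

¬S = ¬T = F
¬D = ¬T = F
¬G = ¬T = F
¬D ↔ ¬G = F ↔ F = T
¬S → (¬D ↔ ¬G) = F → T = T
D ∧ S = T ∧ T = T
(¬S → (¬D ↔ ¬G)) ↔ (D ∧ S) = T ↔ T = T
So S2 is true.

S3: Formalization: ¬G ↔ (¬S ∨ ¬(¬D ∨ ¬G))

¬G = ¬T = F
¬S = ¬T = F
¬D = ¬T = F
¬G = ¬T = F
¬D ∨ ¬G = F ∨ F = F
¬(¬D ∨ ¬G) = ¬F = T
¬S ∨ ¬(¬D ∨ ¬G) = F ∨ T = T
¬G ↔ (¬S ∨ ¬(¬D ∨ ¬G)) = F ↔ T = F
Hence S3 is false.

True statements: 2.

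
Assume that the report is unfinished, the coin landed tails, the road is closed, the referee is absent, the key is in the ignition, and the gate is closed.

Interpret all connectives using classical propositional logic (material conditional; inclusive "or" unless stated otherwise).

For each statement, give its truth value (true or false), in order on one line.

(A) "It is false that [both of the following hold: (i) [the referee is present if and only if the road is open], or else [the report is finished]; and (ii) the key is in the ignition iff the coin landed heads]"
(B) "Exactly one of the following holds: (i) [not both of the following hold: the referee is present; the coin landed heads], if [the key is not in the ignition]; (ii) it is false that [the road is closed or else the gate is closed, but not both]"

Let K = "the referee is present" (F), V = "the road is closed" (T), Q = "the report is finished" (F), D = "the key is in the ignition" (T), P = "the coin landed heads" (F), N = "the gate is open" (F).

(A): Parsed as ¬(((K ↔ ¬V) ∨ Q) ∧ (D ↔ P))

¬V = ¬T = F
K ↔ ¬V = F ↔ F = T
(K ↔ ¬V) ∨ Q = T ∨ F = T
D ↔ P = T ↔ F = F
((K ↔ ¬V) ∨ Q) ∧ (D ↔ P) = T ∧ F = F
¬(((K ↔ ¬V) ∨ Q) ∧ (D ↔ P)) = ¬F = T
Thus (A) is true.

(B): Parsed as (¬D → (K ↑ P)) ⊕ ¬(V ⊕ ¬N)

¬D = ¬T = F
K ↑ P = F ↑ F = T
¬D → (K ↑ P) = F → T = T
¬N = ¬F = T
V ⊕ ¬N = T ⊕ T = F
¬(V ⊕ ¬N) = ¬F = T
(¬D → (K ↑ P)) ⊕ ¬(V ⊕ ¬N) = T ⊕ T = F
Hence (B) is false.

(A) true; (B) false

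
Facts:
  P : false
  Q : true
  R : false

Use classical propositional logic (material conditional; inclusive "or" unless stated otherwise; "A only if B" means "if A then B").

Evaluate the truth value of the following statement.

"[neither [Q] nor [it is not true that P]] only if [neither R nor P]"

true

Parsed as (Q ↓ ¬P) → (R ↓ P)

¬P = ¬F = T
Q ↓ ¬P = T ↓ T = F
R ↓ P = F ↓ F = T
(Q ↓ ¬P) → (R ↓ P) = F → T = T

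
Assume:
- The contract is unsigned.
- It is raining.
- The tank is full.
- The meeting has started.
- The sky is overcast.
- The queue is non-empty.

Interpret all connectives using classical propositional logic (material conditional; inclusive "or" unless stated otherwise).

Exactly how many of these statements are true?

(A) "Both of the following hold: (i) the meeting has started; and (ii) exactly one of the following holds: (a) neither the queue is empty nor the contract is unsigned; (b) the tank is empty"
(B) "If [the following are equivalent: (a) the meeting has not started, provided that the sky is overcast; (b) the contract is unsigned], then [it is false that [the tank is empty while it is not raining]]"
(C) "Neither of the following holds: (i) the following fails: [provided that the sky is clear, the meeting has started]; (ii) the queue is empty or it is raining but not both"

1

Let U = "the meeting has started" (T), K = "the queue is empty" (F), P = "the contract is signed" (F), Q = "the tank is full" (T), W = "the sky is overcast" (T), G = "it is raining" (T).

(A): This is U & ((K nor ~P) xor ~Q).

~P = ~F = T
K nor ~P = F nor T = F
~Q = ~T = F
(K nor ~P) xor ~Q = F xor F = F
U & ((K nor ~P) xor ~Q) = T & F = F
Thus (A) is false.

(B): Formalization: ((W -> ~U) <-> ~P) -> ~(~Q & ~G)

~U = ~T = F
W -> ~U = T -> F = F
~P = ~F = T
(W -> ~U) <-> ~P = F <-> T = F
~Q = ~T = F
~G = ~T = F
~Q & ~G = F & F = F
~(~Q & ~G) = ~F = T
((W -> ~U) <-> ~P) -> ~(~Q & ~G) = F -> T = T
So (B) is true.

(C): Formalization: ~(~W -> U) nor (K xor G)

~W = ~T = F
~W -> U = F -> T = T
~(~W -> U) = ~T = F
K xor G = F xor T = T
~(~W -> U) nor (K xor G) = F nor T = F
Thus (C) is false.

1 of the 3 statements is true ((B)).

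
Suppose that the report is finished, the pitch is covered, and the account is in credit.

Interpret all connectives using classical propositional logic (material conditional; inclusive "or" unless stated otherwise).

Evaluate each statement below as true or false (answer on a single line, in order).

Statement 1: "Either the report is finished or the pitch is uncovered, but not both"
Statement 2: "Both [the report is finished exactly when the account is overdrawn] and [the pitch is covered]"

Let P = "the report is finished" (T), Q = "the pitch is covered" (T), R = "the account is overdrawn" (F).

Statement 1: This is P ⊕ ¬Q.

¬Q = ¬T = F
P ⊕ ¬Q = T ⊕ F = T
So Statement 1 is true.

Statement 2: In symbols: (P ↔ R) ∧ Q

P ↔ R = T ↔ F = F
(P ↔ R) ∧ Q = F ∧ T = F
So Statement 2 is false.

Statement 1 true; Statement 2 false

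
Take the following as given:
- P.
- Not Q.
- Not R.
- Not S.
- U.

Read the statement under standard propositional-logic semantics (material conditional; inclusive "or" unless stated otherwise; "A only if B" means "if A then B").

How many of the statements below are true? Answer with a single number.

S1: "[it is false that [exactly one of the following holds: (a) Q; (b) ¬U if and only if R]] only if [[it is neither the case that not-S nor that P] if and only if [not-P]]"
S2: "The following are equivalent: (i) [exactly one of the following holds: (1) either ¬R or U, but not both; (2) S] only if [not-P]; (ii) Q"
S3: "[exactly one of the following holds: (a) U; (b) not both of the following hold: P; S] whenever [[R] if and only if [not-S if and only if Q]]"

1

S1: In symbols: not (Q xor (not U iff R)) -> ((not S nor P) iff not P)

not U = not True = False
not U iff R = False iff False = True
Q xor (not U iff R) = False xor True = True
not (Q xor (not U iff R)) = not True = False
not S = not False = True
not S nor P = True nor True = False
not P = not True = False
(not S nor P) iff not P = False iff False = True
not (Q xor (not U iff R)) -> ((not S nor P) iff not P) = False -> True = True
Thus S1 is true.

S2: In symbols: (((not R xor U) xor S) -> not P) iff Q

not R = not False = True
not R xor U = True xor True = False
(not R xor U) xor S = False xor False = False
not P = not True = False
((not R xor U) xor S) -> not P = False -> False = True
(((not R xor U) xor S) -> not P) iff Q = True iff False = False
Thus S2 is false.

S3: This is (R iff (not S iff Q)) -> (U xor (P nand S)).

not S = not False = True
not S iff Q = True iff False = False
R iff (not S iff Q) = False iff False = True
P nand S = True nand False = True
U xor (P nand S) = True xor True = False
(R iff (not S iff Q)) -> (U xor (P nand S)) = True -> False = False
Hence S3 is false.

Count: 1.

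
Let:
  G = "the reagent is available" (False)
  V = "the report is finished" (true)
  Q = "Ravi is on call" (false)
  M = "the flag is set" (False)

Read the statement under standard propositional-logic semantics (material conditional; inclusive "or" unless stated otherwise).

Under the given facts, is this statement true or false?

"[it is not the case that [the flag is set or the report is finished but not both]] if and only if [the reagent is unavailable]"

Values: M=F, V=T, G=F.
In symbols: ¬(M ⊕ V) ↔ ¬G

M ⊕ V = F ⊕ T = T
¬(M ⊕ V) = ¬T = F
¬G = ¬F = T
¬(M ⊕ V) ↔ ¬G = F ↔ T = F

False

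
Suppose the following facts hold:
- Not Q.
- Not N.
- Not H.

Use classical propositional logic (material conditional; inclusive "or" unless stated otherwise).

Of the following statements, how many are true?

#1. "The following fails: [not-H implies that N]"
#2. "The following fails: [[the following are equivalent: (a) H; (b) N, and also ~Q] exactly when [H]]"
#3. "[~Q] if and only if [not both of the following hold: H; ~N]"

3

#1: Formalization: not (not H -> N)

not H = not False = True
not H -> N = True -> False = False
not (not H -> N) = not False = True
Hence #1 is true.

#2: In symbols: not ((H iff (N and not Q)) iff H)

not Q = not False = True
N and not Q = False and True = False
H iff (N and not Q) = False iff False = True
(H iff (N and not Q)) iff H = True iff False = False
not ((H iff (N and not Q)) iff H) = not False = True
Thus #2 is true.

#3: This is not Q iff (H nand not N).

not Q = not False = True
not N = not False = True
H nand not N = False nand True = True
not Q iff (H nand not N) = True iff True = True
Hence #3 is true.

3 of the 3 statements are true (#1, #2, #3).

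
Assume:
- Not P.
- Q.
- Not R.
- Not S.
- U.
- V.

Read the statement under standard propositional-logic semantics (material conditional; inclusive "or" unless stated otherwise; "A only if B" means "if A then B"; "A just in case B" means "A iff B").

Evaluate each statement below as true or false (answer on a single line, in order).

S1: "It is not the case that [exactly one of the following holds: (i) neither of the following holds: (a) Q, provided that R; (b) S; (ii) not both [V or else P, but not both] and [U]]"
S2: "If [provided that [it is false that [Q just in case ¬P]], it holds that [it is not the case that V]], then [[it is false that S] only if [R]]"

S1 true, S2 false

S1: Parsed as ~(((R -> Q) nor S) xor ((V xor P) nand U))

R -> Q = F -> T = T
(R -> Q) nor S = T nor F = F
V xor P = T xor F = T
(V xor P) nand U = T nand T = F
((R -> Q) nor S) xor ((V xor P) nand U) = F xor F = F
~(((R -> Q) nor S) xor ((V xor P) nand U)) = ~F = T
Hence S1 is true.

S2: In symbols: (~(Q <-> ~P) -> ~V) -> (~S -> R)

~P = ~F = T
Q <-> ~P = T <-> T = T
~(Q <-> ~P) = ~T = F
~V = ~T = F
~(Q <-> ~P) -> ~V = F -> F = T
~S = ~F = T
~S -> R = T -> F = F
(~(Q <-> ~P) -> ~V) -> (~S -> R) = T -> F = F
Hence S2 is false.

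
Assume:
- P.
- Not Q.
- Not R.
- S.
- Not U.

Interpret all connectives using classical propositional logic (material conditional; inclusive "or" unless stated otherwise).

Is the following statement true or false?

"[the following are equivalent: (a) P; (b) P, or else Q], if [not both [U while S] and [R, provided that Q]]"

true

Formalization: ((U & S) nand (Q -> R)) -> (P <-> (P | Q))

U & S = F & T = F
Q -> R = F -> F = T
(U & S) nand (Q -> R) = F nand T = T
P | Q = T | F = T
P <-> (P | Q) = T <-> T = T
((U & S) nand (Q -> R)) -> (P <-> (P | Q)) = T -> T = T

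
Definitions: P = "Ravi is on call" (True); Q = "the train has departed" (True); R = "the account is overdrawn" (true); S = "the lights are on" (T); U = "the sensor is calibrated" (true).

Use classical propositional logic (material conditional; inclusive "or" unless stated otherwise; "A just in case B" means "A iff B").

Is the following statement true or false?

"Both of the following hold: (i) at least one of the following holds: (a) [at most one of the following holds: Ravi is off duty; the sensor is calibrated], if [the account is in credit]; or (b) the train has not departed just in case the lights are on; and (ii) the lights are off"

False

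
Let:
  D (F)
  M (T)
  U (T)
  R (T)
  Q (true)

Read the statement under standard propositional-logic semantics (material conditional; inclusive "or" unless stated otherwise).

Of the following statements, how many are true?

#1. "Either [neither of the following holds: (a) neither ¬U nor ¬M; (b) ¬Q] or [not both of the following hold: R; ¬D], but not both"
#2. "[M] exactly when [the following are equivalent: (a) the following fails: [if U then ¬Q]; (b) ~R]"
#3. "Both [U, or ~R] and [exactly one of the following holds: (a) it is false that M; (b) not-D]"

1

#1: In symbols: ((~U nor ~M) nor ~Q) xor (R nand ~D)

~U = ~T = F
~M = ~T = F
~U nor ~M = F nor F = T
~Q = ~T = F
(~U nor ~M) nor ~Q = T nor F = F
~D = ~F = T
R nand ~D = T nand T = F
((~U nor ~M) nor ~Q) xor (R nand ~D) = F xor F = F
Hence #1 is false.

#2: This is M <-> (~(U -> ~Q) <-> ~R).

~Q = ~T = F
U -> ~Q = T -> F = F
~(U -> ~Q) = ~F = T
~R = ~T = F
~(U -> ~Q) <-> ~R = T <-> F = F
M <-> (~(U -> ~Q) <-> ~R) = T <-> F = F
Thus #2 is false.

#3: This is (U | ~R) & (~M xor ~D).

~R = ~T = F
U | ~R = T | F = T
~M = ~T = F
~D = ~F = T
~M xor ~D = F xor T = T
(U | ~R) & (~M xor ~D) = T & T = T
Thus #3 is true.

True statements: 1.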